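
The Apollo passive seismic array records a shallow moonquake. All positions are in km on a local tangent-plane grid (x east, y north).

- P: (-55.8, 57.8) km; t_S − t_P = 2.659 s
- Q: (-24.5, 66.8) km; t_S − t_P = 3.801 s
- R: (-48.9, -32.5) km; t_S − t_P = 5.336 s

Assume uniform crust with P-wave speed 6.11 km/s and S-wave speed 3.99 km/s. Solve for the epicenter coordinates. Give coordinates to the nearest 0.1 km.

Distance from S−P lag: d = Δt · v_P v_S / (v_P − v_S) = Δt · (6.11·3.99)/(6.11−3.99) ≈ 11.4995·Δt.
So d_P = 30.58, d_Q = 43.71, d_R = 61.36 km.
Circle about each station: (x + 55.8)² + (y − 57.8)² = 30.58²; (x + 24.5)² + (y − 66.8)² = 43.71²; (x + 48.9)² + (y + 32.5)² = 61.36².
Subtracting the P equation from the Q and R equations removes the quadratic terms:
62.6 x + 18.0 y = -2367.42
13.8 x − 180.6 y = -5836.93
Solving the 2×2 system: x ≈ -46.1, y ≈ 28.8 km.
Check against P (with the unrounded x, y): √((x + 55.8)²+(y − 57.8)²) = 30.58 ≈ 30.58 km. ✓

x ≈ -46.1 km, y ≈ 28.8 km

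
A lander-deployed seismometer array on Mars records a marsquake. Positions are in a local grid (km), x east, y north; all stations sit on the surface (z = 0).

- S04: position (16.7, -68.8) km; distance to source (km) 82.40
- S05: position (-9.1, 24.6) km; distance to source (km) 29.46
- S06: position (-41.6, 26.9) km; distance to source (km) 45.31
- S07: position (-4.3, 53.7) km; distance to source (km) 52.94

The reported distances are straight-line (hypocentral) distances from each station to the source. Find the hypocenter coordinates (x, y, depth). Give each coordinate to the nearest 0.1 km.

(-8.5, 6.2, 23.0)

Each station gives a sphere (x−x_i)² + (y−y_i)² + z² = d_i² (stations at z=0).
Subtracting the S04 sphere from S05 and S06: z² cancels, leaving linear equations in x and y:
-51.6 x + 186.8 y = 1597.51
-116.6 x + 191.4 y = 2178.60
Solving: x ≈ -8.501, y ≈ 6.204 km (keep extra digits for the depth step; rounded: -8.5, 6.2).
Then from the S04 sphere: z² = 82.40² − (x − 16.7)² − (y + 68.8)² with x = -8.501, y = 6.204, so z ≈ 23.002 ≈ 23.0 km.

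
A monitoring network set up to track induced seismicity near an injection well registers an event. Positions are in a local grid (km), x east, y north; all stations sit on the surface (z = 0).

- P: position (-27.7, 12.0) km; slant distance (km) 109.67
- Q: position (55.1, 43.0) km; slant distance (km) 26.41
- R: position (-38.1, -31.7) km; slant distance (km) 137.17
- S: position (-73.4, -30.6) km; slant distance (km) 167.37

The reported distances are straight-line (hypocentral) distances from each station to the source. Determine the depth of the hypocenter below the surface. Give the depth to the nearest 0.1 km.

Each station gives a sphere (x−x_i)² + (y−y_i)² + z² = d_i² (stations at z=0).
Subtracting the P sphere from Q and R: z² cancels, leaving linear equations in x and y:
165.6 x + 62.0 y = 15303.74
-20.8 x − 87.4 y = -5242.89
Solving: x ≈ 76.798, y ≈ 41.711 km (keep extra digits for the depth step; rounded: 76.8, 41.7).
Then from the P sphere: z² = 109.67² − (x + 27.7)² − (y − 12.0)² with x = 76.798, y = 41.711, so z ≈ 14.998 ≈ 15.0 km.
Check against S (with the unrounded solution): distance 167.37 ≈ 167.37 km. ✓

15.0 km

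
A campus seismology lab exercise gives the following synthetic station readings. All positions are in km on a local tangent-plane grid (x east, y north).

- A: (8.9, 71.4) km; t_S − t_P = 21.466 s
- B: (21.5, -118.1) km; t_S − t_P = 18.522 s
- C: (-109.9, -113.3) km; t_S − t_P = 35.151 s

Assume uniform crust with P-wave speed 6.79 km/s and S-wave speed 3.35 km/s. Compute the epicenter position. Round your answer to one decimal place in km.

Distance from S−P lag: d = Δt · v_P v_S / (v_P − v_S) = Δt · (6.79·3.35)/(6.79−3.35) ≈ 6.6124·Δt.
So d_A = 141.94, d_B = 122.47, d_C = 232.43 km.
Circle about each station: (x − 8.9)² + (y − 71.4)² = 141.94²; (x − 21.5)² + (y + 118.1)² = 122.47²; (x + 109.9)² + (y + 113.3)² = 232.43².
Subtracting the A equation from the B and C equations removes the quadratic terms:
25.2 x − 379.0 y = 14380.75
-237.6 x − 369.4 y = -14139.01
Solving the 2×2 system: x ≈ 107.4, y ≈ -30.8 km.

107.4 km east, -30.8 km north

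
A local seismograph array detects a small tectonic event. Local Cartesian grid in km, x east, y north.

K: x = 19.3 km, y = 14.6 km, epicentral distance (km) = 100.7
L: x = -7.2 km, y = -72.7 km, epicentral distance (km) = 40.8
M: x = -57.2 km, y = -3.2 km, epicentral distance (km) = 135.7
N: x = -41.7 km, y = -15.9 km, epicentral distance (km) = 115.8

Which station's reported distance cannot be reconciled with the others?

Solve using three stations at a time. Using K, M, N (subtract circle equations pairwise → linear system) gives (x, y) ≈ (54.9, -79.2).
Distances from that point to each station vs reported:
  K: calculated 100.4 vs reported 100.7 → residual 0.3 km
  L: calculated 62.4 vs reported 40.8 → residual 21.6 km
  M: calculated 135.5 vs reported 135.7 → residual 0.2 km
  N: calculated 115.5 vs reported 115.8 → residual 0.3 km
K, M, N are mutually consistent (residuals ≈ 0); L is off by 21.6 km.

L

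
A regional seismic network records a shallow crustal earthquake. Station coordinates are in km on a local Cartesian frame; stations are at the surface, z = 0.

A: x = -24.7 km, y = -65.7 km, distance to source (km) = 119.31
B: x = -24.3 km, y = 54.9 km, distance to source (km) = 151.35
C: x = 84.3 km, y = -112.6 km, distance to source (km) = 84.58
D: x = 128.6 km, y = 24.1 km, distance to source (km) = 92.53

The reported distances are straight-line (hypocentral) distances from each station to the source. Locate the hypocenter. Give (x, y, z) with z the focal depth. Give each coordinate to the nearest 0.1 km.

x ≈ 82.7 km, y ≈ -41.7 km, depth ≈ 46.1 km

Each station gives a sphere (x−x_i)² + (y−y_i)² + z² = d_i² (stations at z=0).
Subtracting the A sphere from B and C: z² cancels, leaving linear equations in x and y:
0.8 x + 241.2 y = -9994.03
218.0 x − 93.8 y = 21939.77
Solving: x ≈ 82.695, y ≈ -41.709 km (keep extra digits for the depth step; rounded: 82.7, -41.7).
Then from the A sphere: z² = 119.31² − (x + 24.7)² − (y + 65.7)² with x = 82.695, y = -41.709, so z ≈ 46.104 ≈ 46.1 km.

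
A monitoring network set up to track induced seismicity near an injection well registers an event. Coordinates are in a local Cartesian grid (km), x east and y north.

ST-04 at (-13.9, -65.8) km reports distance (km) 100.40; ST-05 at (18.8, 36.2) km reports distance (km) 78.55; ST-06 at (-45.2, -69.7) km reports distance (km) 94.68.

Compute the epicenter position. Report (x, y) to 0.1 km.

Circle about each station: (x + 13.9)² + (y + 65.8)² = 100.40²; (x − 18.8)² + (y − 36.2)² = 78.55²; (x + 45.2)² + (y + 69.7)² = 94.68².
Subtracting the ST-04 equation from the ST-05 and ST-06 equations removes the quadratic terms:
65.4 x + 204.0 y = 1051.09
-62.6 x − 7.8 y = 3494.14
Solving the 2×2 system: x ≈ -58.8, y ≈ 24.0 km.

-58.8 km east, 24.0 km north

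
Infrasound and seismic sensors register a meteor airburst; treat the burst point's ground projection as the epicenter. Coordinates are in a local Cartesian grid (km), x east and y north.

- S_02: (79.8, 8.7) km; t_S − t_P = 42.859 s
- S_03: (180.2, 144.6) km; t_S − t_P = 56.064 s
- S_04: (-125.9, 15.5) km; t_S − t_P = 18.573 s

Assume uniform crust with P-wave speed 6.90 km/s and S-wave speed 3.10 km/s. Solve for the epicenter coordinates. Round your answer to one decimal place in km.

-134.4 km east, 119.7 km north

Distance from S−P lag: d = Δt · v_P v_S / (v_P − v_S) = Δt · (6.90·3.10)/(6.90−3.10) ≈ 5.6289·Δt.
So d_S_02 = 241.25, d_S_03 = 315.58, d_S_04 = 104.55 km.
Circle about each station: (x − 79.8)² + (y − 8.7)² = 241.25²; (x − 180.2)² + (y − 144.6)² = 315.58²; (x + 125.9)² + (y − 15.5)² = 104.55².
Subtracting pairs of circle equations eliminates x²+y² and gives linear equations (the radical axes):
200.8 x + 271.8 y = 5548.30
-411.4 x + 13.6 y = 56918.19
Solving the 2×2 system: x ≈ -134.4, y ≈ 119.7 km.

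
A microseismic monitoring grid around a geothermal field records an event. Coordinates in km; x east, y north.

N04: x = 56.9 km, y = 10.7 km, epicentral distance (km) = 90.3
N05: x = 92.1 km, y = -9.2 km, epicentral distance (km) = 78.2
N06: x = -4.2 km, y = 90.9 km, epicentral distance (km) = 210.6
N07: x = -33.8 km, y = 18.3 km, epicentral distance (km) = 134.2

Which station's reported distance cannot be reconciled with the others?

N06

Solve using three stations at a time. Using N04, N05, N07 (subtract circle equations pairwise → linear system) gives (x, y) ≈ (58.0, -79.7).
Distances from that point to each station vs reported:
  N04: calculated 90.4 vs reported 90.3 → residual 0.1 km
  N05: calculated 78.3 vs reported 78.2 → residual 0.1 km
  N06: calculated 181.6 vs reported 210.6 → residual 29.0 km
  N07: calculated 134.3 vs reported 134.2 → residual 0.1 km
N04, N05, N07 are mutually consistent (residuals ≈ 0); N06 is off by 29.0 km.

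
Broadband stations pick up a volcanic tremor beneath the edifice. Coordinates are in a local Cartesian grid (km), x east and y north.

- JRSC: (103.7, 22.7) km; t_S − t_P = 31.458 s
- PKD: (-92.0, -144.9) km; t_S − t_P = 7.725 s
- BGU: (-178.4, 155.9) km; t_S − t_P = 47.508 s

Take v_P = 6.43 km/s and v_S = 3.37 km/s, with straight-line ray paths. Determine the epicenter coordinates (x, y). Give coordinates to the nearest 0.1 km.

-37.5 km east, -149.6 km north

Distance from S−P lag: d = Δt · v_P v_S / (v_P − v_S) = Δt · (6.43·3.37)/(6.43−3.37) ≈ 7.0814·Δt.
So d_JRSC = 222.77, d_PKD = 54.70, d_BGU = 336.42 km.
Circle about each station: (x − 103.7)² + (y − 22.7)² = 222.77²; (x + 92.0)² + (y + 144.9)² = 54.70²; (x + 178.4)² + (y − 155.9)² = 336.42².
Subtracting pairs of circle equations eliminates x²+y² and gives linear equations (the radical axes):
-391.4 x − 335.2 y = 64825.41
-564.2 x + 266.4 y = -18689.55
Solving the 2×2 system: x ≈ -37.5, y ≈ -149.6 km.
Check against JRSC (with the unrounded x, y): √((x − 103.7)²+(y − 22.7)²) = 222.77 ≈ 222.77 km. ✓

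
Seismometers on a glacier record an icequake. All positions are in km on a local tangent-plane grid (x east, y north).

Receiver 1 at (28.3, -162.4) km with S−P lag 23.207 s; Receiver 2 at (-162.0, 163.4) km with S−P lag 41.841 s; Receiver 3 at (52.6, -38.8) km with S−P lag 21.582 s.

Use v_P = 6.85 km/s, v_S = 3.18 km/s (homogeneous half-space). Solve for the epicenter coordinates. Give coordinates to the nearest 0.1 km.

-72.1 km east, -68.1 km north

Distance from S−P lag: d = Δt · v_P v_S / (v_P − v_S) = Δt · (6.85·3.18)/(6.85−3.18) ≈ 5.9354·Δt.
So d_Receiver 1 = 137.74, d_Receiver 2 = 248.34, d_Receiver 3 = 128.10 km.
Circle about each station: (x − 28.3)² + (y + 162.4)² = 137.74²; (x + 162.0)² + (y − 163.4)² = 248.34²; (x − 52.6)² + (y + 38.8)² = 128.10².
Subtracting pairs of circle equations eliminates x²+y² and gives linear equations (the radical axes):
-380.6 x + 651.6 y = -16931.54
48.6 x + 247.2 y = -20339.75
Solving the 2×2 system: x ≈ -72.1, y ≈ -68.1 km.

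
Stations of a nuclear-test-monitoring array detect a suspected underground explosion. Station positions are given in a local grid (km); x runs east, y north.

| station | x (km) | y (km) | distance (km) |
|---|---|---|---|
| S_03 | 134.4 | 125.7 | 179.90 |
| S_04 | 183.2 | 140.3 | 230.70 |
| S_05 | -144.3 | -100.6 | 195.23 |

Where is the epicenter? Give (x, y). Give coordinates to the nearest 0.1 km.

-33.0 km east, 59.8 km north

Circle about each station: (x − 134.4)² + (y − 125.7)² = 179.90²; (x − 183.2)² + (y − 140.3)² = 230.70²; (x + 144.3)² + (y + 100.6)² = 195.23².
Subtracting pairs of circle equations eliminates x²+y² and gives linear equations (the radical axes):
97.6 x + 29.2 y = -1476.00
-557.4 x − 452.6 y = -8671.74
Solving the 2×2 system: x ≈ -33.0, y ≈ 59.8 km.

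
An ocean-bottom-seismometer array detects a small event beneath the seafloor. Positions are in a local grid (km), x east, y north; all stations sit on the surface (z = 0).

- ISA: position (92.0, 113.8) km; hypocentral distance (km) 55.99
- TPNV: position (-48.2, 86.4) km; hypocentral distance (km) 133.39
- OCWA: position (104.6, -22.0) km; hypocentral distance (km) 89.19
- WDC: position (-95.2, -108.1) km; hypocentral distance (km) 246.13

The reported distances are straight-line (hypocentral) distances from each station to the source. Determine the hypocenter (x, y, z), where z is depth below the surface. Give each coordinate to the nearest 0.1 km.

Each station gives a sphere (x−x_i)² + (y−y_i)² + z² = d_i² (stations at z=0).
Subtracting the ISA sphere from TPNV and OCWA: z² cancels, leaving linear equations in x and y:
-280.4 x − 54.8 y = -26284.25
25.2 x − 271.6 y = -14809.26
Solving: x ≈ 81.602, y ≈ 62.097 km (keep extra digits for the depth step; rounded: 81.6, 62.1).
Then from the ISA sphere: z² = 55.99² − (x − 92.0)² − (y − 113.8)² with x = 81.602, y = 62.097, so z ≈ 18.803 ≈ 18.8 km.
Check against WDC (with the unrounded solution): distance 246.13 ≈ 246.13 km. ✓

x ≈ 81.6 km, y ≈ 62.1 km, depth ≈ 18.8 km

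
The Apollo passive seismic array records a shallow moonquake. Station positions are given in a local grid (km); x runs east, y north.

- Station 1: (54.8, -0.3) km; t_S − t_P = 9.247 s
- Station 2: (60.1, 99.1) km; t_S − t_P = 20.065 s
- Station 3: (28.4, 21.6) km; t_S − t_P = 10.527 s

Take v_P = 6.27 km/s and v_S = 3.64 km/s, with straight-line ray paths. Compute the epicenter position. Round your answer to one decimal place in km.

(12.2, -68.3)

Distance from S−P lag: d = Δt · v_P v_S / (v_P − v_S) = Δt · (6.27·3.64)/(6.27−3.64) ≈ 8.6779·Δt.
So d_Station 1 = 80.24, d_Station 2 = 174.12, d_Station 3 = 91.35 km.
Circle about each station: (x − 54.8)² + (y + 0.3)² = 80.24²; (x − 60.1)² + (y − 99.1)² = 174.12²; (x − 28.4)² + (y − 21.6)² = 91.35².
Subtracting the Station 1 equation from the Station 2 and Station 3 equations removes the quadratic terms:
10.6 x + 198.8 y = -13449.63
-52.8 x + 43.8 y = -3636.37
Solving the 2×2 system: x ≈ 12.2, y ≈ -68.3 km.
Check against Station 1 (with the unrounded x, y): √((x − 54.8)²+(y + 0.3)²) = 80.24 ≈ 80.24 km. ✓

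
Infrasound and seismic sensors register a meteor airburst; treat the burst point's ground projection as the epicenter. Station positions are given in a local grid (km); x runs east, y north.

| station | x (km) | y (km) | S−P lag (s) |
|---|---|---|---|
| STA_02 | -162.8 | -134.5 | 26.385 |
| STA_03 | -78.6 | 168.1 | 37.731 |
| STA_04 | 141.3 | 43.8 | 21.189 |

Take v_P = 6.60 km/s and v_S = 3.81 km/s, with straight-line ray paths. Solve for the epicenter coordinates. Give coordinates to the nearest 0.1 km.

Distance from S−P lag: d = Δt · v_P v_S / (v_P − v_S) = Δt · (6.60·3.81)/(6.60−3.81) ≈ 9.0129·Δt.
So d_STA_02 = 237.81, d_STA_03 = 340.07, d_STA_04 = 190.97 km.
Circle about each station: (x + 162.8)² + (y + 134.5)² = 237.81²; (x + 78.6)² + (y − 168.1)² = 340.07²; (x − 141.3)² + (y − 43.8)² = 190.97².
Subtracting pairs of circle equations eliminates x²+y² and gives linear equations (the radical axes):
168.4 x + 605.2 y = -69252.53
608.2 x + 356.6 y = -2625.90
Solving the 2×2 system: x ≈ 75.0, y ≈ -135.3 km.

x ≈ 75.0 km, y ≈ -135.3 km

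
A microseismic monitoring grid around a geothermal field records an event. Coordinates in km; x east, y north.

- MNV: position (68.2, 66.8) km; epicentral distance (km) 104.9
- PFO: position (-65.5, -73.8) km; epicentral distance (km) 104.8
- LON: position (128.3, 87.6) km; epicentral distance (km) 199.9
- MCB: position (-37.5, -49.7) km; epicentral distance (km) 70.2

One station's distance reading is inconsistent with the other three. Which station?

Solve using three stations at a time. Using MNV, PFO, MCB (subtract circle equations pairwise → linear system) gives (x, y) ≈ (30.0, -30.8).
Distances from that point to each station vs reported:
  MNV: calculated 104.8 vs reported 104.9 → residual 0.1 km
  PFO: calculated 104.7 vs reported 104.8 → residual 0.1 km
  LON: calculated 153.9 vs reported 199.9 → residual 46.0 km
  MCB: calculated 70.1 vs reported 70.2 → residual 0.1 km
MNV, PFO, MCB are mutually consistent (residuals ≈ 0); LON is off by 46.0 km.

LON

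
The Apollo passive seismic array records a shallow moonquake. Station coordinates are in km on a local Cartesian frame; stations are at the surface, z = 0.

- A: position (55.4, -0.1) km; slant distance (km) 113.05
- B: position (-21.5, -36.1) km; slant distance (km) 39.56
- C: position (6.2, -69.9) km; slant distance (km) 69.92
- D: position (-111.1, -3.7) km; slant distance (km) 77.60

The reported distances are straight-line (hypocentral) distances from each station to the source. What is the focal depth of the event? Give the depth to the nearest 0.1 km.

Each station gives a sphere (x−x_i)² + (y−y_i)² + z² = d_i² (stations at z=0).
Subtracting the A sphere from B and C: z² cancels, leaving linear equations in x and y:
-153.8 x − 72.0 y = 9911.60
-98.4 x − 139.6 y = 9746.78
Solving: x ≈ -47.401, y ≈ -36.408 km (keep extra digits for the depth step; rounded: -47.4, -36.4).
Then from the A sphere: z² = 113.05² − (x − 55.4)² − (y + 0.1)² with x = -47.401, y = -36.408, so z ≈ 29.900 ≈ 29.9 km.
Check against D (with the unrounded solution): distance 77.60 ≈ 77.60 km. ✓

depth ≈ 29.9 km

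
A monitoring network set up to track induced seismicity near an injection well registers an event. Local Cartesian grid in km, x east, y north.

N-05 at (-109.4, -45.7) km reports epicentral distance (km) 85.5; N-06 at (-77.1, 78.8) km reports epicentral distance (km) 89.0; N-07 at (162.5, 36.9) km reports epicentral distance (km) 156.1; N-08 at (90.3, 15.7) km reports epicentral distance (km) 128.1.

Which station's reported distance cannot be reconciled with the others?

N-07

Solve using three stations at a time. Using N-05, N-06, N-08 (subtract circle equations pairwise → linear system) gives (x, y) ≈ (-36.8, -0.6).
Distances from that point to each station vs reported:
  N-05: calculated 85.5 vs reported 85.5 → residual 0.0 km
  N-06: calculated 89.0 vs reported 89.0 → residual 0.0 km
  N-07: calculated 202.8 vs reported 156.1 → residual 46.7 km
  N-08: calculated 128.1 vs reported 128.1 → residual 0.0 km
N-05, N-06, N-08 are mutually consistent (residuals ≈ 0); N-07 is off by 46.7 km.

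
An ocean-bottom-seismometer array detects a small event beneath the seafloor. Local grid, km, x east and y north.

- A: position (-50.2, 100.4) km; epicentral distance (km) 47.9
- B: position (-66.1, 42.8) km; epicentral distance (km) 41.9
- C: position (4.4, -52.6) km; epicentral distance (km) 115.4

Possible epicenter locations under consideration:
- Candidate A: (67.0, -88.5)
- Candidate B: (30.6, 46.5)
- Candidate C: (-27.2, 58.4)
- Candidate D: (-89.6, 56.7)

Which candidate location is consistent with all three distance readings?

Candidate C

For each candidate, compare |candidate − station| to the reported distance:
Candidate A: residuals A 174.4, B 145.1, C 43.2 → max 174.4 km
Candidate B: residuals A 49.2, B 54.9, C 12.9 → max 54.9 km
Candidate C: residuals A 0.0, B 0.0, C 0.0 → max 0.0 km
Candidate D: residuals A 10.9, B 14.6, C 28.8 → max 28.8 km
Only Candidate C has all residuals ≈ 0.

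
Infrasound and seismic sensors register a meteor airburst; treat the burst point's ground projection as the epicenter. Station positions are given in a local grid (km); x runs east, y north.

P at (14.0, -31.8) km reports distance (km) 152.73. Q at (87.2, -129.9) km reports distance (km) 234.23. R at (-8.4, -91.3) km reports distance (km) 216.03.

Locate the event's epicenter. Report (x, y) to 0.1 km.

Circle about each station: (x − 14.0)² + (y + 31.8)² = 152.73²; (x − 87.2)² + (y + 129.9)² = 234.23²; (x + 8.4)² + (y + 91.3)² = 216.03².
Subtracting the P equation from the Q and R equations removes the quadratic terms:
146.4 x − 196.2 y = -8266.63
-44.8 x − 119.0 y = -16143.50
Solving the 2×2 system: x ≈ 83.3, y ≈ 104.3 km.

(83.3, 104.3)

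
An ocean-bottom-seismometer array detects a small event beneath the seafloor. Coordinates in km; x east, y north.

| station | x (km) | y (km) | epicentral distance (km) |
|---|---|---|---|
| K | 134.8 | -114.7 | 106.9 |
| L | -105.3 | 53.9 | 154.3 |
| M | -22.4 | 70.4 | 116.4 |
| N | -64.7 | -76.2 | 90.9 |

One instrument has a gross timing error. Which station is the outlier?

K

Solve using three stations at a time. Using L, M, N (subtract circle equations pairwise → linear system) gives (x, y) ≈ (18.1, -38.7).
Distances from that point to each station vs reported:
  K: calculated 139.3 vs reported 106.9 → residual 32.4 km
  L: calculated 154.3 vs reported 154.3 → residual 0.0 km
  M: calculated 116.4 vs reported 116.4 → residual 0.0 km
  N: calculated 90.9 vs reported 90.9 → residual 0.0 km
L, M, N are mutually consistent (residuals ≈ 0); K is off by 32.4 km.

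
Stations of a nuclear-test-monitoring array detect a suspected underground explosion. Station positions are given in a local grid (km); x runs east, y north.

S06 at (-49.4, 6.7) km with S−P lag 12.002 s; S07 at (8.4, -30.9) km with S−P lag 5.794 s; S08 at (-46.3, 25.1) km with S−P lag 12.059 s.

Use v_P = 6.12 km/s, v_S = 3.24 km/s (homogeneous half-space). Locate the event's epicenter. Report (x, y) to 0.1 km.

Distance from S−P lag: d = Δt · v_P v_S / (v_P − v_S) = Δt · (6.12·3.24)/(6.12−3.24) ≈ 6.8850·Δt.
So d_S06 = 82.63, d_S07 = 39.89, d_S08 = 83.03 km.
Circle about each station: (x + 49.4)² + (y − 6.7)² = 82.63²; (x − 8.4)² + (y + 30.9)² = 39.89²; (x + 46.3)² + (y − 25.1)² = 83.03².
Subtracting pairs of circle equations eliminates x²+y² and gives linear equations (the radical axes):
115.6 x − 75.2 y = 3776.62
6.2 x + 36.8 y = 222.19
Solving the 2×2 system: x ≈ 33.0, y ≈ 0.5 km.

33.0 km east, 0.5 km north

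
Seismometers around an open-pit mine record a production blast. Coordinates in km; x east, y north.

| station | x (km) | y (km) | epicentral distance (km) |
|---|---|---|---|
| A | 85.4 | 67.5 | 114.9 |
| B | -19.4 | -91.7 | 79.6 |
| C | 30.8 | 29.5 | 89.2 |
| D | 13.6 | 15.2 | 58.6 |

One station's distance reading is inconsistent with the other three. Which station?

C

Solve using three stations at a time. Using A, B, D (subtract circle equations pairwise → linear system) gives (x, y) ≈ (39.0, -37.6).
Distances from that point to each station vs reported:
  A: calculated 114.9 vs reported 114.9 → residual 0.0 km
  B: calculated 79.6 vs reported 79.6 → residual 0.0 km
  C: calculated 67.6 vs reported 89.2 → residual 21.6 km
  D: calculated 58.6 vs reported 58.6 → residual 0.0 km
A, B, D are mutually consistent (residuals ≈ 0); C is off by 21.6 km.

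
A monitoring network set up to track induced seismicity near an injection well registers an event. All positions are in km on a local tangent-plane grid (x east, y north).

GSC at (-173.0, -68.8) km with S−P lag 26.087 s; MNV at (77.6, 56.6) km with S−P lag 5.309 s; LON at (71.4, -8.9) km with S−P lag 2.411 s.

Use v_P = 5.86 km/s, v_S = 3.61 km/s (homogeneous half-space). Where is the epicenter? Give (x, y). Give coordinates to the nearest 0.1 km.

Distance from S−P lag: d = Δt · v_P v_S / (v_P − v_S) = Δt · (5.86·3.61)/(5.86−3.61) ≈ 9.4020·Δt.
So d_GSC = 245.27, d_MNV = 49.92, d_LON = 22.67 km.
Circle about each station: (x + 173.0)² + (y + 68.8)² = 245.27²; (x − 77.6)² + (y − 56.6)² = 49.92²; (x − 71.4)² + (y + 8.9)² = 22.67².
Subtracting the GSC equation from the MNV and LON equations removes the quadratic terms:
501.2 x + 250.8 y = 32228.25
488.8 x + 119.8 y = 30158.17
Solving the 2×2 system: x ≈ 59.2, y ≈ 10.2 km.

59.2 km east, 10.2 km north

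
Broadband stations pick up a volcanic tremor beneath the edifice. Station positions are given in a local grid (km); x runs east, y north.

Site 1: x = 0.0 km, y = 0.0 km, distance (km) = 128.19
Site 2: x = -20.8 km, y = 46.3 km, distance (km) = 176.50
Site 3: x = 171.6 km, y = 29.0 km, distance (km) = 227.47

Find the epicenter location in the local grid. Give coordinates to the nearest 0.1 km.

(7.0, -128.0)

Circle about each station: x² + y² = 128.19²; (x + 20.8)² + (y − 46.3)² = 176.50²; (x − 171.6)² + (y − 29.0)² = 227.47².
Subtracting the Site 1 equation from the Site 2 and Site 3 equations removes the quadratic terms:
-41.6 x + 92.6 y = -12143.24
343.2 x + 58.0 y = -5022.36
Solving the 2×2 system: x ≈ 7.0, y ≈ -128.0 km.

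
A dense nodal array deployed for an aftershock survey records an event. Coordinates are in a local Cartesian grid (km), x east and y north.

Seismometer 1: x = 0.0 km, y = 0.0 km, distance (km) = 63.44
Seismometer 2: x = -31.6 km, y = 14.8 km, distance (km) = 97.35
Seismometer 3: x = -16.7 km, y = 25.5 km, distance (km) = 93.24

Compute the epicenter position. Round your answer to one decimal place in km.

Circle about each station: x² + y² = 63.44²; (x + 31.6)² + (y − 14.8)² = 97.35²; (x + 16.7)² + (y − 25.5)² = 93.24².
Subtracting pairs of circle equations eliminates x²+y² and gives linear equations (the radical axes):
-63.2 x + 29.6 y = -4234.79
-33.4 x + 51.0 y = -3739.92
Solving the 2×2 system: x ≈ 47.1, y ≈ -42.5 km.

x ≈ 47.1 km, y ≈ -42.5 km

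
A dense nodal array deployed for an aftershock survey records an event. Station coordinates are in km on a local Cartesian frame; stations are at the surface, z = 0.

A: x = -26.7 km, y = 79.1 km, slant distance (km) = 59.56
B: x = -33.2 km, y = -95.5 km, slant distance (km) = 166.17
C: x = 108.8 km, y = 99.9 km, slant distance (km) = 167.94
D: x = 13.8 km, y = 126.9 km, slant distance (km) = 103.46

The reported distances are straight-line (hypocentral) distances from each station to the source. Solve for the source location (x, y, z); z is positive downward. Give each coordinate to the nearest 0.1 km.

x ≈ -45.6 km, y ≈ 61.3 km, depth ≈ 53.6 km

Each station gives a sphere (x−x_i)² + (y−y_i)² + z² = d_i² (stations at z=0).
Subtracting the A sphere from B and C: z² cancels, leaving linear equations in x and y:
-13.0 x − 349.2 y = -20812.29
271.0 x + 41.6 y = -9808.70
Solving: x ≈ -45.604, y ≈ 61.298 km (keep extra digits for the depth step; rounded: -45.6, 61.3).
Then from the A sphere: z² = 59.56² − (x + 26.7)² − (y − 79.1)² with x = -45.604, y = 61.298, so z ≈ 53.602 ≈ 53.6 km.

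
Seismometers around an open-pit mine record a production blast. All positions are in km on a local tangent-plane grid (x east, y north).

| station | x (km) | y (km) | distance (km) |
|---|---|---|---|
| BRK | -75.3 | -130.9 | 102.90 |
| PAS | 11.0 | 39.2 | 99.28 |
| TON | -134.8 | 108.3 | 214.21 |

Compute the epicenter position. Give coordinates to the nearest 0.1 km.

Circle about each station: (x + 75.3)² + (y + 130.9)² = 102.90²; (x − 11.0)² + (y − 39.2)² = 99.28²; (x + 134.8)² + (y − 108.3)² = 214.21².
Subtracting pairs of circle equations eliminates x²+y² and gives linear equations (the radical axes):
172.6 x + 340.2 y = -20415.37
-119.0 x + 478.4 y = -28202.48
Solving the 2×2 system: x ≈ -1.4, y ≈ -59.3 km.

-1.4 km east, -59.3 km north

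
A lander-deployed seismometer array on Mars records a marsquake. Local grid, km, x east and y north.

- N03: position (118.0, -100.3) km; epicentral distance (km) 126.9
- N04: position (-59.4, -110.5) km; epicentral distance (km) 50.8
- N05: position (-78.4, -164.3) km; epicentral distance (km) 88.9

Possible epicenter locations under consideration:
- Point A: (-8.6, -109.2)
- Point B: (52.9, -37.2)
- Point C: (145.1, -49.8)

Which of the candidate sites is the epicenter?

Point A

For each candidate, compare |candidate − station| to the reported distance:
Point A: residuals N03 0.0, N04 0.0, N05 0.0 → max 0.0 km
Point B: residuals N03 36.2, N04 83.3, N05 93.8 → max 93.8 km
Point C: residuals N03 69.6, N04 162.5, N05 162.2 → max 162.5 km
Only Point A has all residuals ≈ 0.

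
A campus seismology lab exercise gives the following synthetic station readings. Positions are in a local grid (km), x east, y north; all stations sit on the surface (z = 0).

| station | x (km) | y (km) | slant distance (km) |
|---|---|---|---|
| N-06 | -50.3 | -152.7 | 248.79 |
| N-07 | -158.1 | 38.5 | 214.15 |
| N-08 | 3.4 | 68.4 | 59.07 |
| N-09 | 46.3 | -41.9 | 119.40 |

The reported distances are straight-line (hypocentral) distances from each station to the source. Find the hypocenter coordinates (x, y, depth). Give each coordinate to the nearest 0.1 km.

(50.4, 72.0, 35.6)

Each station gives a sphere (x−x_i)² + (y−y_i)² + z² = d_i² (stations at z=0).
Subtracting the N-06 sphere from N-07 and N-08: z² cancels, leaving linear equations in x and y:
-215.6 x + 382.4 y = 16666.72
107.4 x + 442.2 y = 37249.94
Solving: x ≈ 50.395, y ≈ 71.998 km (keep extra digits for the depth step; rounded: 50.4, 72.0).
Then from the N-06 sphere: z² = 248.79² − (x + 50.3)² − (y + 152.7)² with x = 50.395, y = 71.998, so z ≈ 35.606 ≈ 35.6 km.
Check against N-09 (with the unrounded solution): distance 119.40 ≈ 119.40 km. ✓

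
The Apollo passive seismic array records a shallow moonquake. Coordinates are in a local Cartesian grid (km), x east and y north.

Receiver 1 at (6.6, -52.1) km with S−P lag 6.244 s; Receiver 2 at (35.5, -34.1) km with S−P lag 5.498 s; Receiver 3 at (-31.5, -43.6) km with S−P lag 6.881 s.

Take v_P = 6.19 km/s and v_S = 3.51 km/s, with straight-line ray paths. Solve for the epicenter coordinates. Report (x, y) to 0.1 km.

Distance from S−P lag: d = Δt · v_P v_S / (v_P − v_S) = Δt · (6.19·3.51)/(6.19−3.51) ≈ 8.1071·Δt.
So d_Receiver 1 = 50.62, d_Receiver 2 = 44.57, d_Receiver 3 = 55.78 km.
Circle about each station: (x − 6.6)² + (y + 52.1)² = 50.62²; (x − 35.5)² + (y + 34.1)² = 44.57²; (x + 31.5)² + (y + 43.6)² = 55.78².
Subtracting pairs of circle equations eliminates x²+y² and gives linear equations (the radical axes):
57.8 x + 36.0 y = 240.99
-76.2 x + 17.0 y = -413.78
Solving the 2×2 system: x ≈ 5.1, y ≈ -1.5 km.

5.1 km east, -1.5 km north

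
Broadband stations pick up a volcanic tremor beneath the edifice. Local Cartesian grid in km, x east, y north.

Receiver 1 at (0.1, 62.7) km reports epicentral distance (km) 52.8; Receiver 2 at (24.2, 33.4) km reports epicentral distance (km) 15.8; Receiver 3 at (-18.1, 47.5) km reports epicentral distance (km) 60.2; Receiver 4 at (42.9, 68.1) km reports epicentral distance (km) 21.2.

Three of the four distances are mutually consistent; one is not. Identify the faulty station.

Receiver 4

Solve using three stations at a time. Using Receiver 1, Receiver 2, Receiver 3 (subtract circle equations pairwise → linear system) gives (x, y) ≈ (38.2, 26.1).
Distances from that point to each station vs reported:
  Receiver 1: calculated 52.8 vs reported 52.8 → residual 0.0 km
  Receiver 2: calculated 15.7 vs reported 15.8 → residual 0.1 km
  Receiver 3: calculated 60.2 vs reported 60.2 → residual 0.0 km
  Receiver 4: calculated 42.2 vs reported 21.2 → residual 21.0 km
Receiver 1, Receiver 2, Receiver 3 are mutually consistent (residuals ≈ 0); Receiver 4 is off by 21.0 km.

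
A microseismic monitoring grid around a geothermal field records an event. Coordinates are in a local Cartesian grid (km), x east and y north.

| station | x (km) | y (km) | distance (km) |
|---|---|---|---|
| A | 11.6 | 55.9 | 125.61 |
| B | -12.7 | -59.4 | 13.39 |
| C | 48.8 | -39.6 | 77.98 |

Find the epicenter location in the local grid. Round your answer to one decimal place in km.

Circle about each station: (x − 11.6)² + (y − 55.9)² = 125.61²; (x + 12.7)² + (y + 59.4)² = 13.39²; (x − 48.8)² + (y + 39.6)² = 77.98².
Subtracting the A equation from the B and C equations removes the quadratic terms:
-48.6 x − 230.6 y = 16028.86
74.4 x − 191.0 y = 10387.22
Solving the 2×2 system: x ≈ -25.2, y ≈ -64.2 km.

-25.2 km east, -64.2 km north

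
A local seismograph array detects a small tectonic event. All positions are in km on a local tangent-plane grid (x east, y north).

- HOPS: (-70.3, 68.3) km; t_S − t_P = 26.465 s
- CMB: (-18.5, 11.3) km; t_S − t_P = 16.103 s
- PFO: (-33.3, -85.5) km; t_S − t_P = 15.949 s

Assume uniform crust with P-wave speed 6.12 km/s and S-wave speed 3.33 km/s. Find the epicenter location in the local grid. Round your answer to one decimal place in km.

x ≈ 79.0 km, y ≈ -54.5 km

Distance from S−P lag: d = Δt · v_P v_S / (v_P − v_S) = Δt · (6.12·3.33)/(6.12−3.33) ≈ 7.3045·Δt.
So d_HOPS = 193.31, d_CMB = 117.62, d_PFO = 116.50 km.
Circle about each station: (x + 70.3)² + (y − 68.3)² = 193.31²; (x + 18.5)² + (y − 11.3)² = 117.62²; (x + 33.3)² + (y + 85.5)² = 116.50².
Subtracting pairs of circle equations eliminates x²+y² and gives linear equations (the radical axes):
103.6 x − 114.0 y = 14397.25
74.0 x − 307.6 y = 22608.67
Solving the 2×2 system: x ≈ 79.0, y ≈ -54.5 km.
Check against HOPS (with the unrounded x, y): √((x + 70.3)²+(y − 68.3)²) = 193.31 ≈ 193.31 km. ✓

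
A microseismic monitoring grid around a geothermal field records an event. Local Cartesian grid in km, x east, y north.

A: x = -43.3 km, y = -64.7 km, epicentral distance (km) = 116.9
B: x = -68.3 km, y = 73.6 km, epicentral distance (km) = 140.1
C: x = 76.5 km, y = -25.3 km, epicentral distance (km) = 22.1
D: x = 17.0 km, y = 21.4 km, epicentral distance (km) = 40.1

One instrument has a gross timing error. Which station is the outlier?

Solve using three stations at a time. Using A, B, D (subtract circle equations pairwise → linear system) gives (x, y) ≈ (52.4, 2.5).
Distances from that point to each station vs reported:
  A: calculated 116.9 vs reported 116.9 → residual 0.0 km
  B: calculated 140.1 vs reported 140.1 → residual 0.0 km
  C: calculated 36.8 vs reported 22.1 → residual 14.7 km
  D: calculated 40.2 vs reported 40.1 → residual 0.1 km
A, B, D are mutually consistent (residuals ≈ 0); C is off by 14.7 km.

C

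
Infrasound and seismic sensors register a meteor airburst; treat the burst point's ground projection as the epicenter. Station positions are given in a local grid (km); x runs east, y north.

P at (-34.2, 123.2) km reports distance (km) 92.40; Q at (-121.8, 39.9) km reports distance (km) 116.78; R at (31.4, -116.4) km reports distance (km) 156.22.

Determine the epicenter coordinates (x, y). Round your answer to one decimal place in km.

Circle about each station: (x + 34.2)² + (y − 123.2)² = 92.40²; (x + 121.8)² + (y − 39.9)² = 116.78²; (x − 31.4)² + (y + 116.4)² = 156.22².
Subtracting the P equation from the Q and R equations removes the quadratic terms:
-175.2 x − 166.6 y = -5020.44
131.2 x − 479.2 y = -17679.89
Solving the 2×2 system: x ≈ -5.1, y ≈ 35.5 km.

-5.1 km east, 35.5 km north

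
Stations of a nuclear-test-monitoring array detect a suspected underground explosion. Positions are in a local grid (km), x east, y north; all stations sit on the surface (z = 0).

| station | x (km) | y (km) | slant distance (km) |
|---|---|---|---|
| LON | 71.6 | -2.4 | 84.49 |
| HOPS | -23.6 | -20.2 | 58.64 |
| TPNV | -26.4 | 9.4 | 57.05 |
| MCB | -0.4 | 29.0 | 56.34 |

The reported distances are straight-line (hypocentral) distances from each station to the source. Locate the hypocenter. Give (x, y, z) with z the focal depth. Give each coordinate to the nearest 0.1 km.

(2.4, 0.3, 48.4)

Each station gives a sphere (x−x_i)² + (y−y_i)² + z² = d_i² (stations at z=0).
Subtracting the LON sphere from HOPS and TPNV: z² cancels, leaving linear equations in x and y:
-190.4 x − 35.6 y = -467.41
-196.0 x + 23.6 y = -463.14
Solving: x ≈ 2.399, y ≈ 0.299 km (keep extra digits for the depth step; rounded: 2.4, 0.3).
Then from the LON sphere: z² = 84.49² − (x − 71.6)² − (y + 2.4)² with x = 2.399, y = 0.299, so z ≈ 48.399 ≈ 48.4 km.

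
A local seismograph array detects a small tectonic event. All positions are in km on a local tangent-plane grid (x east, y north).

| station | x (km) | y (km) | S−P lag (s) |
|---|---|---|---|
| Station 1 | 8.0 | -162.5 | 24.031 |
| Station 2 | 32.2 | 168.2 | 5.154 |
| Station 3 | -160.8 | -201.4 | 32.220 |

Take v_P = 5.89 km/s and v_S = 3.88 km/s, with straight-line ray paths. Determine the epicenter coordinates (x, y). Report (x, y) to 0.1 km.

Distance from S−P lag: d = Δt · v_P v_S / (v_P − v_S) = Δt · (5.89·3.88)/(5.89−3.88) ≈ 11.3698·Δt.
So d_Station 1 = 273.23, d_Station 2 = 58.60, d_Station 3 = 366.33 km.
Circle about each station: (x − 8.0)² + (y + 162.5)² = 273.23²; (x − 32.2)² + (y − 168.2)² = 58.60²; (x + 160.8)² + (y + 201.4)² = 366.33².
Subtracting pairs of circle equations eliminates x²+y² and gives linear equations (the radical axes):
48.4 x + 661.4 y = 74078.50
-337.6 x − 77.8 y = -19594.69
Solving the 2×2 system: x ≈ 32.8, y ≈ 109.6 km.
Check against Station 1 (with the unrounded x, y): √((x − 8.0)²+(y + 162.5)²) = 273.23 ≈ 273.23 km. ✓

x ≈ 32.8 km, y ≈ 109.6 km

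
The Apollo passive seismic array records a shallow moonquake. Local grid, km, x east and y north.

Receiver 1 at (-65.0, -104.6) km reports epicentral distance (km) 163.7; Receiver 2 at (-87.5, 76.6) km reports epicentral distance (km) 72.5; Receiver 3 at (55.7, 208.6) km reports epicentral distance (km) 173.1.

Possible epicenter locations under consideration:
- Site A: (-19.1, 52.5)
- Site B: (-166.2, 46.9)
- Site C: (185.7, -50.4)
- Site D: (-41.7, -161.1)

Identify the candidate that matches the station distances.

Site A

For each candidate, compare |candidate − station| to the reported distance:
Site A: residuals Receiver 1 0.0, Receiver 2 0.0, Receiver 3 0.0 → max 0.0 km
Site B: residuals Receiver 1 18.5, Receiver 2 11.6, Receiver 3 101.5 → max 101.5 km
Site C: residuals Receiver 1 92.8, Receiver 2 228.8, Receiver 3 116.7 → max 228.8 km
Site D: residuals Receiver 1 102.6, Receiver 2 169.6, Receiver 3 209.2 → max 209.2 km
Only Site A has all residuals ≈ 0.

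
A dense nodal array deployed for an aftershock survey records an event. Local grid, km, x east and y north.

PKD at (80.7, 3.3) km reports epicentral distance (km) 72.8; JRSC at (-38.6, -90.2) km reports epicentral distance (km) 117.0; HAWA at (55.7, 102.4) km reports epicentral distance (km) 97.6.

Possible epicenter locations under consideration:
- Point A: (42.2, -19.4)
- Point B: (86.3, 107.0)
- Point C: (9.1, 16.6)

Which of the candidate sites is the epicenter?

Point C

For each candidate, compare |candidate − station| to the reported distance:
Point A: residuals PKD 28.1, JRSC 9.6, HAWA 24.9 → max 28.1 km
Point B: residuals PKD 31.1, JRSC 116.4, HAWA 66.7 → max 116.4 km
Point C: residuals PKD 0.0, JRSC 0.0, HAWA 0.0 → max 0.0 km
Only Point C has all residuals ≈ 0.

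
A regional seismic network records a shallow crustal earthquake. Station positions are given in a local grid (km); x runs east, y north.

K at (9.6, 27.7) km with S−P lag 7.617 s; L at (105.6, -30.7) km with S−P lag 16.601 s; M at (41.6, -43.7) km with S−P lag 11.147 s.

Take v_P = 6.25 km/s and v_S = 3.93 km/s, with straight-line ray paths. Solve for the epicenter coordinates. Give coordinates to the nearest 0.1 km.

Distance from S−P lag: d = Δt · v_P v_S / (v_P − v_S) = Δt · (6.25·3.93)/(6.25−3.93) ≈ 10.5873·Δt.
So d_K = 80.64, d_L = 175.76, d_M = 118.02 km.
Circle about each station: (x − 9.6)² + (y − 27.7)² = 80.64²; (x − 105.6)² + (y + 30.7)² = 175.76²; (x − 41.6)² + (y + 43.7)² = 118.02².
Subtracting the K equation from the L and M equations removes the quadratic terms:
192.0 x − 116.8 y = -13154.37
64.0 x − 142.8 y = -4645.11
Solving the 2×2 system: x ≈ -67.0, y ≈ 2.5 km.

-67.0 km east, 2.5 km north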